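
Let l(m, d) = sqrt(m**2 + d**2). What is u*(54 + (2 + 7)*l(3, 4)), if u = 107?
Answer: 10593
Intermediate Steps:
l(m, d) = sqrt(d**2 + m**2)
u*(54 + (2 + 7)*l(3, 4)) = 107*(54 + (2 + 7)*sqrt(4**2 + 3**2)) = 107*(54 + 9*sqrt(16 + 9)) = 107*(54 + 9*sqrt(25)) = 107*(54 + 9*5) = 107*(54 + 45) = 107*99 = 10593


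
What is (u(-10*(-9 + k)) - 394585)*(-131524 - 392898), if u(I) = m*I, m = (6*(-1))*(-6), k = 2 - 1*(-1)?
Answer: 205796303350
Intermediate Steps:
k = 3 (k = 2 + 1 = 3)
m = 36 (m = -6*(-6) = 36)
u(I) = 36*I
(u(-10*(-9 + k)) - 394585)*(-131524 - 392898) = (36*(-10*(-9 + 3)) - 394585)*(-131524 - 392898) = (36*(-10*(-6)) - 394585)*(-524422) = (36*60 - 394585)*(-524422) = (2160 - 394585)*(-524422) = -392425*(-524422) = 205796303350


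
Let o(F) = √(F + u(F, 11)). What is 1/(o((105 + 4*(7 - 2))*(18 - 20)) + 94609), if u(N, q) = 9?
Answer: 94609/8950863122 - I*√241/8950863122 ≈ 1.057e-5 - 1.7344e-9*I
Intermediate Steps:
o(F) = √(9 + F) (o(F) = √(F + 9) = √(9 + F))
1/(o((105 + 4*(7 - 2))*(18 - 20)) + 94609) = 1/(√(9 + (105 + 4*(7 - 2))*(18 - 20)) + 94609) = 1/(√(9 + (105 + 4*5)*(-2)) + 94609) = 1/(√(9 + (105 + 20)*(-2)) + 94609) = 1/(√(9 + 125*(-2)) + 94609) = 1/(√(9 - 250) + 94609) = 1/(√(-241) + 94609) = 1/(I*√241 + 94609) = 1/(94609 + I*√241)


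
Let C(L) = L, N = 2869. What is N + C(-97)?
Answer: 2772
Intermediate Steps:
N + C(-97) = 2869 - 97 = 2772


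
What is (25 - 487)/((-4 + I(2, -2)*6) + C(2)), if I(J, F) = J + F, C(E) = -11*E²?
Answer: 77/8 ≈ 9.6250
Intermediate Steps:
I(J, F) = F + J
(25 - 487)/((-4 + I(2, -2)*6) + C(2)) = (25 - 487)/((-4 + (-2 + 2)*6) - 11*2²) = -462/((-4 + 0*6) - 11*4) = -462/((-4 + 0) - 44) = -462/(-4 - 44) = -462/(-48) = -462*(-1/48) = 77/8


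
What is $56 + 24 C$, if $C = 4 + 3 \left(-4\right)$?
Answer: $-136$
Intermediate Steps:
$C = -8$ ($C = 4 - 12 = -8$)
$56 + 24 C = 56 + 24 \left(-8\right) = 56 - 192 = -136$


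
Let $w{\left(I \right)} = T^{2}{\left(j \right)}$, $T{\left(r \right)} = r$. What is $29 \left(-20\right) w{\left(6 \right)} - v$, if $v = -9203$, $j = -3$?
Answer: $3983$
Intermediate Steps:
$w{\left(I \right)} = 9$ ($w{\left(I \right)} = \left(-3\right)^{2} = 9$)
$29 \left(-20\right) w{\left(6 \right)} - v = 29 \left(-20\right) 9 - -9203 = \left(-580\right) 9 + 9203 = -5220 + 9203 = 3983$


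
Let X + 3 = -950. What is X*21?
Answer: -20013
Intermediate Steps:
X = -953 (X = -3 - 950 = -953)
X*21 = -953*21 = -20013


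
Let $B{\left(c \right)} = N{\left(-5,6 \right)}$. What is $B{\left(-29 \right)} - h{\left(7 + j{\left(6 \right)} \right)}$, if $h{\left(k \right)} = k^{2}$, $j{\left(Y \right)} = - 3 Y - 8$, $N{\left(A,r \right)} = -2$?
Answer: $-363$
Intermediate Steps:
$j{\left(Y \right)} = -8 - 3 Y$
$B{\left(c \right)} = -2$
$B{\left(-29 \right)} - h{\left(7 + j{\left(6 \right)} \right)} = -2 - \left(7 - 26\right)^{2} = -2 - \left(-19\right)^{2} = -2 - 361 = -363$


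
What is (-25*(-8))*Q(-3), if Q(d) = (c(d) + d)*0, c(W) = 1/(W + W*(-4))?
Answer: 0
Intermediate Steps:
c(W) = -1/(3*W) (c(W) = 1/(W - 4*W) = 1/(-3*W) = -1/(3*W))
Q(d) = 0 (Q(d) = (-1/(3*d) + d)*0 = (d - 1/(3*d))*0 = 0)
(-25*(-8))*Q(-3) = -25*(-8)*0 = 200*0 = 0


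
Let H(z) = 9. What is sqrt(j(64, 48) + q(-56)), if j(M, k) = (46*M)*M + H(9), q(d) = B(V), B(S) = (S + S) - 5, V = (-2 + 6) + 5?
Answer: sqrt(188438) ≈ 434.09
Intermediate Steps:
V = 9 (V = 4 + 5 = 9)
B(S) = -5 + 2*S (B(S) = 2*S - 5 = -5 + 2*S)
q(d) = 13 (q(d) = -5 + 2*9 = -5 + 18 = 13)
j(M, k) = 9 + 46*M**2 (j(M, k) = (46*M)*M + 9 = 46*M**2 + 9 = 9 + 46*M**2)
sqrt(j(64, 48) + q(-56)) = sqrt((9 + 46*64**2) + 13) = sqrt((9 + 46*4096) + 13) = sqrt((9 + 188416) + 13) = sqrt(188425 + 13) = sqrt(188438)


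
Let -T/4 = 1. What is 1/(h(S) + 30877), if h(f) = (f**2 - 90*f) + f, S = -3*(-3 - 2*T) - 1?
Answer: 1/32557 ≈ 3.0715e-5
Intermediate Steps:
T = -4 (T = -4*1 = -4)
S = -16 (S = -3*(-3 - 2*(-4)) - 1 = -3*(-3 + 8) - 1 = -3*5 - 1 = -15 - 1 = -16)
h(f) = f**2 - 89*f
1/(h(S) + 30877) = 1/(-16*(-89 - 16) + 30877) = 1/(-16*(-105) + 30877) = 1/(1680 + 30877) = 1/32557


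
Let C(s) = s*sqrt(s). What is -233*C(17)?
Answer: -3961*sqrt(17) ≈ -16332.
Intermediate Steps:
C(s) = s**(3/2)
-233*C(17) = -3961*sqrt(17)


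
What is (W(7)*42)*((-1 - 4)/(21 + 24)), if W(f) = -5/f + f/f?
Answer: -4/3 ≈ -1.3333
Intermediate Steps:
W(f) = 1 - 5/f (W(f) = -5/f + 1 = 1 - 5/f)
(W(7)*42)*((-1 - 4)/(21 + 24)) = (((-5 + 7)/7)*42)*((-1 - 4)/(21 + 24)) = (((⅐)*2)*42)*(-5/45) = ((2/7)*42)*(-5*1/45) = 12*(-⅑) = -4/3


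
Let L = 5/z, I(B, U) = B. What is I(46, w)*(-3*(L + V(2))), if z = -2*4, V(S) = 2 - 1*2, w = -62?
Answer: 345/4 ≈ 86.250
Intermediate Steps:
V(S) = 0 (V(S) = 2 - 2 = 0)
z = -8
L = -5/8 (L = 5/(-8) = 5*(-⅛) = -5/8 ≈ -0.62500)
I(46, w)*(-3*(L + V(2))) = 46*(-3*(-5/8 + 0)) = 46*(-3*(-5/8)) = 46*(15/8) = 345/4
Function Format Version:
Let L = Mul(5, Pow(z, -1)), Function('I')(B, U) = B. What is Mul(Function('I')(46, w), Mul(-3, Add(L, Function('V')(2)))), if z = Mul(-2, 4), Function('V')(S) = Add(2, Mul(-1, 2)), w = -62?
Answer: Rational(345, 4) ≈ 86.250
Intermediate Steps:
Function('V')(S) = 0 (Function('V')(S) = Add(2, -2) = 0)
z = -8
L = Rational(-5, 8) (L = Mul(5, Pow(-8, -1)) = Mul(5, Rational(-1, 8)) = Rational(-5, 8) ≈ -0.62500)
Mul(Function('I')(46, w), Mul(-3, Add(L, Function('V')(2)))) = Mul(46, Mul(-3, Add(Rational(-5, 8), 0))) = Mul(46, Mul(-3, Rational(-5, 8))) = Mul(46, Rational(15, 8)) = Rational(345, 4)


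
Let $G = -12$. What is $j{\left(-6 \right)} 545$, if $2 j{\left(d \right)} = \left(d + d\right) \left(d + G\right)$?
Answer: $58860$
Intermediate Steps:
$j{\left(d \right)} = d \left(-12 + d\right)$ ($j{\left(d \right)} = \frac{\left(d + d\right) \left(d - 12\right)}{2} = \frac{2 d \left(-12 + d\right)}{2} = d \left(-12 + d\right)$)
$j{\left(-6 \right)} 545 = - 6 \left(-12 - 6\right) 545 = \left(-6\right) \left(-18\right) 545 = 108 \cdot 545 = 58860$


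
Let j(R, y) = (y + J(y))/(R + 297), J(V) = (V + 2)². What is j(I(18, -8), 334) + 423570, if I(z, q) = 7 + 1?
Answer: 25860416/61 ≈ 4.2394e+5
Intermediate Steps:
I(z, q) = 8
J(V) = (2 + V)²
j(R, y) = (y + (2 + y)²)/(297 + R) (j(R, y) = (y + (2 + y)²)/(R + 297) = (y + (2 + y)²)/(297 + R))
j(I(18, -8), 334) + 423570 = (334 + (2 + 334)²)/(297 + 8) + 423570 = (334 + 336²)/305 + 423570 = (334 + 112896)/305 + 423570 = (1/305)*113230 + 423570 = 22646/61 + 423570 = 25860416/61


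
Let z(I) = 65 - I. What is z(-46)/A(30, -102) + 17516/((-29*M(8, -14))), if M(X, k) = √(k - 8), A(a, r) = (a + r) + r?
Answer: -37/58 + 302*I*√22/11 ≈ -0.63793 + 128.77*I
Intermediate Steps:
A(a, r) = a + 2*r
M(X, k) = √(-8 + k)
z(-46)/A(30, -102) + 17516/((-29*M(8, -14))) = (65 - 1*(-46))/(30 + 2*(-102)) + 17516/((-29*√(-8 - 14))) = (65 + 46)/(30 - 204) + 17516/((-29*I*√22)) = 111/(-174) + 17516/((-29*I*√22)) = 111*(-1/174) + 17516/((-29*I*√22)) = -37/58 + 17516*(I*√22/638) = -37/58 + 302*I*√22/11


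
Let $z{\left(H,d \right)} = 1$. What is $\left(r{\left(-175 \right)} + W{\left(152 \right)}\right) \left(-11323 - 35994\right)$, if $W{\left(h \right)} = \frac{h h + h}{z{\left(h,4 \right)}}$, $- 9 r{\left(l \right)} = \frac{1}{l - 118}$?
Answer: $- \frac{2901765796141}{2637} \approx -1.1004 \cdot 10^{9}$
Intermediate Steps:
$r{\left(l \right)} = - \frac{1}{9 \left(-118 + l\right)}$ ($r{\left(l \right)} = - \frac{1}{9 \left(l - 118\right)} = - \frac{1}{9 \left(-118 + l\right)}$)
$W{\left(h \right)} = h + h^{2}$ ($W{\left(h \right)} = \frac{h h + h}{1} = \left(h^{2} + h\right) 1 = \left(h + h^{2}\right) 1 = h + h^{2}$)
$\left(r{\left(-175 \right)} + W{\left(152 \right)}\right) \left(-11323 - 35994\right) = \left(- \frac{1}{-1062 + 9 \left(-175\right)} + 152 \left(1 + 152\right)\right) \left(-11323 - 35994\right) = \left(- \frac{1}{-1062 - 1575} + 152 \cdot 153\right) \left(-47317\right) = \left(- \frac{1}{-2637} + 23256\right) \left(-47317\right) = \left(\left(-1\right) \left(- \frac{1}{2637}\right) + 23256\right) \left(-47317\right) = \left(\frac{1}{2637} + 23256\right) \left(-47317\right) = \frac{61326073}{2637} \left(-47317\right) = - \frac{2901765796141}{2637}$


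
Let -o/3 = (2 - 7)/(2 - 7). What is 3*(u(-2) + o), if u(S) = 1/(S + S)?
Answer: -39/4 ≈ -9.7500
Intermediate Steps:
o = -3 (o = -3*(2 - 7)/(2 - 7) = -(-15)/(-5) = -(-15)*(-1)/5 = -3*1 = -3)
u(S) = 1/(2*S)
3*(u(-2) + o) = 3*((1/2)/(-2) - 3) = 3*((1/2)*(-1/2) - 3) = 3*(-1/4 - 3) = 3*(-13/4) = -39/4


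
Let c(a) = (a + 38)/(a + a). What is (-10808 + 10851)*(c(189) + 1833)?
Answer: 29803343/378 ≈ 78845.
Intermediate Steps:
c(a) = (38 + a)/(2*a) (c(a) = (38 + a)/((2*a)) = (38 + a)*(1/(2*a)) = (38 + a)/(2*a))
(-10808 + 10851)*(c(189) + 1833) = (-10808 + 10851)*((½)*(38 + 189)/189 + 1833) = 43*((½)*(1/189)*227 + 1833) = 43*(227/378 + 1833) = 43*(693101/378) = 29803343/378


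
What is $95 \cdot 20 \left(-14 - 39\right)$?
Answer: $-100700$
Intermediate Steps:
$95 \cdot 20 \left(-14 - 39\right) = 1900 \left(-14 - 39\right) = 1900 \left(-53\right) = -100700$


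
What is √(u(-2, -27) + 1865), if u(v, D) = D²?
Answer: √2594 ≈ 50.931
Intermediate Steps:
√(u(-2, -27) + 1865) = √((-27)² + 1865) = √(729 + 1865) = √2594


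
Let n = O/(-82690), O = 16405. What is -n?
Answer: 3281/16538 ≈ 0.19839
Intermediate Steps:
n = -3281/16538 (n = 16405/(-82690) = 16405*(-1/82690) = -3281/16538 ≈ -0.19839)
-n = -1*(-3281/16538) = 3281/16538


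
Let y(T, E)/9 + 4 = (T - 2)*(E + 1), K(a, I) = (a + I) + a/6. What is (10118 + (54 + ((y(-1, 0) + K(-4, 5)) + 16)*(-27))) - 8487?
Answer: 2945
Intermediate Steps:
K(a, I) = I + 7*a/6 (K(a, I) = (I + a) + a*(⅙) = (I + a) + a/6 = I + 7*a/6)
y(T, E) = -36 + 9*(1 + E)*(-2 + T) (y(T, E) = -36 + 9*((T - 2)*(E + 1)) = -36 + 9*((-2 + T)*(1 + E)) = -36 + 9*((1 + E)*(-2 + T)) = -36 + 9*(1 + E)*(-2 + T))
(10118 + (54 + ((y(-1, 0) + K(-4, 5)) + 16)*(-27))) - 8487 = (10118 + (54 + (((-54 - 18*0 + 9*(-1) + 9*0*(-1)) + (5 + (7/6)*(-4))) + 16)*(-27))) - 8487 = (10118 + (54 + (((-54 + 0 - 9 + 0) + (5 - 14/3)) + 16)*(-27))) - 8487 = (10118 + (54 + ((-63 + ⅓) + 16)*(-27))) - 8487 = (10118 + (54 + (-188/3 + 16)*(-27))) - 8487 = (10118 + (54 - 140/3*(-27))) - 8487 = (10118 + (54 + 1260)) - 8487 = (10118 + 1314) - 8487 = 11432 - 8487 = 2945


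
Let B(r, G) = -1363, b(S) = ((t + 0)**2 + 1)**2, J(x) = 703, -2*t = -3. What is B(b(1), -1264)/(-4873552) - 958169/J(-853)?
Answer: -4669685488099/3426107056 ≈ -1363.0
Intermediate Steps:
t = 3/2 (t = -1/2*(-3) = 3/2 ≈ 1.5000)
b(S) = 169/16 (b(S) = ((3/2 + 0)**2 + 1)**2 = ((3/2)**2 + 1)**2 = (9/4 + 1)**2 = (13/4)**2 = 169/16)
B(b(1), -1264)/(-4873552) - 958169/J(-853) = -1363/(-4873552) - 958169/703 = -1363*(-1/4873552) - 958169*1/703 = 1363/4873552 - 958169/703 = -4669685488099/3426107056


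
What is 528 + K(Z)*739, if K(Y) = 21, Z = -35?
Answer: 16047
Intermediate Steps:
528 + K(Z)*739 = 528 + 21*739 = 528 + 15519 = 16047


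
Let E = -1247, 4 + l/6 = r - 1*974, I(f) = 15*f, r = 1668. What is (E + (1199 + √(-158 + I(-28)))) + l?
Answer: 4092 + 17*I*√2 ≈ 4092.0 + 24.042*I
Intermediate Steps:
l = 4140 (l = -24 + 6*(1668 - 1*974) = -24 + 6*(1668 - 974) = -24 + 6*694 = -24 + 4164 = 4140)
(E + (1199 + √(-158 + I(-28)))) + l = (-1247 + (1199 + √(-158 + 15*(-28)))) + 4140 = (-1247 + (1199 + √(-158 - 420))) + 4140 = (-1247 + (1199 + √(-578))) + 4140 = (-1247 + (1199 + 17*I*√2)) + 4140 = (-48 + 17*I*√2) + 4140 = 4092 + 17*I*√2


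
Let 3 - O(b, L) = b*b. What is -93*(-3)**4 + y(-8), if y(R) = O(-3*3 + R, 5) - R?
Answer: -7811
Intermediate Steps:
O(b, L) = 3 - b**2 (O(b, L) = 3 - b*b = 3 - b**2)
y(R) = 3 - R - (-9 + R)**2 (y(R) = (3 - (-3*3 + R)**2) - R = (3 - (-9 + R)**2) - R = 3 - R - (-9 + R)**2)
-93*(-3)**4 + y(-8) = -93*(-3)**4 + (3 - 1*(-8) - (-9 - 8)**2) = -93*81 + (3 + 8 - 1*(-17)**2) = -7533 + (3 + 8 - 1*289) = -7533 + (3 + 8 - 289) = -7533 - 278 = -7811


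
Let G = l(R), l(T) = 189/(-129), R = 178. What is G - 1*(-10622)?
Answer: 456683/43 ≈ 10621.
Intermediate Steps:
l(T) = -63/43 (l(T) = 189*(-1/129) = -63/43)
G = -63/43 ≈ -1.4651
G - 1*(-10622) = -63/43 - 1*(-10622) = -63/43 + 10622 = 456683/43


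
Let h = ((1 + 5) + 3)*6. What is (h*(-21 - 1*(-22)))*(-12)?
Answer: -648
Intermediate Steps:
h = 54 (h = (6 + 3)*6 = 9*6 = 54)
(h*(-21 - 1*(-22)))*(-12) = (54*(-21 - 1*(-22)))*(-12) = (54*(-21 + 22))*(-12) = (54*1)*(-12) = 54*(-12) = -648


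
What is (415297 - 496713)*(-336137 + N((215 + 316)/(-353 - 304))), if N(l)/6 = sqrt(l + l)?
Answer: 27366929992 - 488496*I*sqrt(8614)/73 ≈ 2.7367e+10 - 6.2107e+5*I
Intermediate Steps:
N(l) = 6*sqrt(2)*sqrt(l) (N(l) = 6*sqrt(l + l) = 6*sqrt(2*l) = 6*(sqrt(2)*sqrt(l)) = 6*sqrt(2)*sqrt(l))
(415297 - 496713)*(-336137 + N((215 + 316)/(-353 - 304))) = (415297 - 496713)*(-336137 + 6*sqrt(2)*sqrt((215 + 316)/(-353 - 304))) = -81416*(-336137 + 6*sqrt(2)*sqrt(531/(-657))) = -81416*(-336137 + 6*sqrt(2)*sqrt(531*(-1/657))) = -81416*(-336137 + 6*sqrt(2)*sqrt(-59/73)) = -81416*(-336137 + 6*sqrt(2)*(I*sqrt(4307)/73)) = -81416*(-336137 + 6*I*sqrt(8614)/73) = 27366929992 - 488496*I*sqrt(8614)/73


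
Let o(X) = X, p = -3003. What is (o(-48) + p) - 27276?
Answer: -30327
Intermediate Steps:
(o(-48) + p) - 27276 = (-48 - 3003) - 27276 = -3051 - 27276 = -30327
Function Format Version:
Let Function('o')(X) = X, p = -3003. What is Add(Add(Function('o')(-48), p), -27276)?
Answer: -30327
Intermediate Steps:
Add(Add(Function('o')(-48), p), -27276) = Add(Add(-48, -3003), -27276) = Add(-3051, -27276) = -30327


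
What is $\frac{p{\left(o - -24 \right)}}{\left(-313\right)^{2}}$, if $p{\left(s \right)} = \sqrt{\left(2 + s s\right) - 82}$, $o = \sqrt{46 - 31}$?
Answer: $\frac{\sqrt{511 + 48 \sqrt{15}}}{97969} \approx 0.00026946$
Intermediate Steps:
$o = \sqrt{15} \approx 3.873$
$p{\left(s \right)} = \sqrt{-80 + s^{2}}$ ($p{\left(s \right)} = \sqrt{\left(2 + s^{2}\right) - 82} = \sqrt{-80 + s^{2}}$)
$\frac{p{\left(o - -24 \right)}}{\left(-313\right)^{2}} = \frac{\sqrt{-80 + \left(\sqrt{15} - -24\right)^{2}}}{\left(-313\right)^{2}} = \frac{\sqrt{-80 + \left(\sqrt{15} + 24\right)^{2}}}{97969} = \sqrt{-80 + \left(24 + \sqrt{15}\right)^{2}} \cdot \frac{1}{97969} = \frac{\sqrt{-80 + \left(24 + \sqrt{15}\right)^{2}}}{97969}$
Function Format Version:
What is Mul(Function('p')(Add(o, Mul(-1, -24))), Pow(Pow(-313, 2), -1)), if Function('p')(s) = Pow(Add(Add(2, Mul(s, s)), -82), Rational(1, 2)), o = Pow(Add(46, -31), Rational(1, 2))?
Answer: Mul(Rational(1, 97969), Pow(Add(511, Mul(48, Pow(15, Rational(1, 2)))), Rational(1, 2))) ≈ 0.00026946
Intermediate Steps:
o = Pow(15, Rational(1, 2)) ≈ 3.8730
Function('p')(s) = Pow(Add(-80, Pow(s, 2)), Rational(1, 2)) (Function('p')(s) = Pow(Add(Add(2, Pow(s, 2)), -82), Rational(1, 2)) = Pow(Add(-80, Pow(s, 2)), Rational(1, 2)))
Mul(Function('p')(Add(o, Mul(-1, -24))), Pow(Pow(-313, 2), -1)) = Mul(Pow(Add(-80, Pow(Add(Pow(15, Rational(1, 2)), Mul(-1, -24)), 2)), Rational(1, 2)), Pow(Pow(-313, 2), -1)) = Mul(Pow(Add(-80, Pow(Add(Pow(15, Rational(1, 2)), 24), 2)), Rational(1, 2)), Pow(97969, -1)) = Mul(Pow(Add(-80, Pow(Add(24, Pow(15, Rational(1, 2))), 2)), Rational(1, 2)), Rational(1, 97969)) = Mul(Rational(1, 97969), Pow(Add(-80, Pow(Add(24, Pow(15, Rational(1, 2))), 2)), Rational(1, 2)))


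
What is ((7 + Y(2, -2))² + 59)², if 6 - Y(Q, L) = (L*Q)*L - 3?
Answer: 15129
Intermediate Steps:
Y(Q, L) = 9 - Q*L² (Y(Q, L) = 6 - ((L*Q)*L - 3) = 6 - (Q*L² - 3) = 6 - (-3 + Q*L²) = 6 + (3 - Q*L²) = 9 - Q*L²)
((7 + Y(2, -2))² + 59)² = ((7 + (9 - 1*2*(-2)²))² + 59)² = ((7 + (9 - 1*2*4))² + 59)² = ((7 + (9 - 8))² + 59)² = ((7 + 1)² + 59)² = (8² + 59)² = (64 + 59)² = 123² = 15129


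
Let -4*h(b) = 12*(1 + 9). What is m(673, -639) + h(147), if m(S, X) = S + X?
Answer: 4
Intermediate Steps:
h(b) = -30 (h(b) = -3*(1 + 9) = -3*10 = -¼*120 = -30)
m(673, -639) + h(147) = (673 - 639) - 30 = 34 - 30 = 4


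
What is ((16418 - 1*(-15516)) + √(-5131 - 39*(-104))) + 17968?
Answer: 49902 + 5*I*√43 ≈ 49902.0 + 32.787*I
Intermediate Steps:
((16418 - 1*(-15516)) + √(-5131 - 39*(-104))) + 17968 = ((16418 + 15516) + √(-5131 + 4056)) + 17968 = (31934 + √(-1075)) + 17968 = (31934 + 5*I*√43) + 17968 = 49902 + 5*I*√43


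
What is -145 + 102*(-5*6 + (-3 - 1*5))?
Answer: -4021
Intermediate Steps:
-145 + 102*(-5*6 + (-3 - 1*5)) = -145 + 102*(-30 + (-3 - 5)) = -145 + 102*(-30 - 8) = -145 + 102*(-38) = -145 - 3876 = -4021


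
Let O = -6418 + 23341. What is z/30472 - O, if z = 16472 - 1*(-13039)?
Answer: -515648145/30472 ≈ -16922.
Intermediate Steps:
z = 29511 (z = 16472 + 13039 = 29511)
O = 16923
z/30472 - O = 29511/30472 - 1*16923 = 29511*(1/30472) - 16923 = 29511/30472 - 16923 = -515648145/30472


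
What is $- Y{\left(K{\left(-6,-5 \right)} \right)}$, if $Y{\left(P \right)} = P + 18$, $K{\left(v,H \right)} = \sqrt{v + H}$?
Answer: $-18 - i \sqrt{11} \approx -18.0 - 3.3166 i$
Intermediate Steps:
$K{\left(v,H \right)} = \sqrt{H + v}$
$Y{\left(P \right)} = 18 + P$
$- Y{\left(K{\left(-6,-5 \right)} \right)} = - (18 + \sqrt{-5 - 6}) = - (18 + \sqrt{-11}) = - (18 + i \sqrt{11}) = -18 - i \sqrt{11}$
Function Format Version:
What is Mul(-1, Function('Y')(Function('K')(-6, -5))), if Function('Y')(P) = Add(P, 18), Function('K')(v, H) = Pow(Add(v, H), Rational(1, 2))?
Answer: Add(-18, Mul(-1, I, Pow(11, Rational(1, 2)))) ≈ Add(-18.000, Mul(-3.3166, I))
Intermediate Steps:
Function('K')(v, H) = Pow(Add(H, v), Rational(1, 2))
Function('Y')(P) = Add(18, P)
Mul(-1, Function('Y')(Function('K')(-6, -5))) = Mul(-1, Add(18, Pow(Add(-5, -6), Rational(1, 2)))) = Mul(-1, Add(18, Pow(-11, Rational(1, 2)))) = Mul(-1, Add(18, Mul(I, Pow(11, Rational(1, 2))))) = Add(-18, Mul(-1, I, Pow(11, Rational(1, 2))))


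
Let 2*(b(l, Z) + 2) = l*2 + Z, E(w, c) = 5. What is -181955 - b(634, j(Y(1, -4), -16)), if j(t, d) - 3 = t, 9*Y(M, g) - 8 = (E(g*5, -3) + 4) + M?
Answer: -365179/2 ≈ -1.8259e+5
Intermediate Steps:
Y(M, g) = 17/9 + M/9 (Y(M, g) = 8/9 + ((5 + 4) + M)/9 = 8/9 + (9 + M)/9 = 8/9 + (1 + M/9) = 17/9 + M/9)
j(t, d) = 3 + t
b(l, Z) = -2 + l + Z/2 (b(l, Z) = -2 + (l*2 + Z)/2 = -2 + (2*l + Z)/2 = -2 + (Z + 2*l)/2 = -2 + (l + Z/2) = -2 + l + Z/2)
-181955 - b(634, j(Y(1, -4), -16)) = -181955 - (-2 + 634 + (3 + (17/9 + (1/9)*1))/2) = -181955 - (-2 + 634 + (3 + (17/9 + 1/9))/2) = -181955 - (-2 + 634 + (3 + 2)/2) = -181955 - (-2 + 634 + (1/2)*5) = -181955 - (-2 + 634 + 5/2) = -181955 - 1*1269/2 = -181955 - 1269/2 = -365179/2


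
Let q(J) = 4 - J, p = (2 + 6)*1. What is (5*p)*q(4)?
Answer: 0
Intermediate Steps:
p = 8 (p = 8*1 = 8)
(5*p)*q(4) = (5*8)*(4 - 1*4) = 40*(4 - 4) = 40*0 = 0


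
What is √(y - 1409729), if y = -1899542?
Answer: I*√3309271 ≈ 1819.1*I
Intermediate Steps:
√(y - 1409729) = √(-1899542 - 1409729) = √(-3309271) = I*√3309271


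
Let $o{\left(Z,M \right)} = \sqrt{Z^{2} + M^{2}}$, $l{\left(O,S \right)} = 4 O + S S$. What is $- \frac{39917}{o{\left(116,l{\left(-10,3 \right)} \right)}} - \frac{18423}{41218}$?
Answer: $- \frac{18423}{41218} - \frac{39917 \sqrt{14417}}{14417} \approx -332.89$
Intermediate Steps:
$l{\left(O,S \right)} = S^{2} + 4 O$ ($l{\left(O,S \right)} = 4 O + S^{2} = S^{2} + 4 O$)
$o{\left(Z,M \right)} = \sqrt{M^{2} + Z^{2}}$
$- \frac{39917}{o{\left(116,l{\left(-10,3 \right)} \right)}} - \frac{18423}{41218} = - \frac{39917}{\sqrt{\left(3^{2} + 4 \left(-10\right)\right)^{2} + 116^{2}}} - \frac{18423}{41218} = - \frac{39917}{\sqrt{\left(9 - 40\right)^{2} + 13456}} - \frac{18423}{41218} = - \frac{39917}{\sqrt{\left(-31\right)^{2} + 13456}} - \frac{18423}{41218} = - \frac{39917}{\sqrt{961 + 13456}} - \frac{18423}{41218} = - \frac{39917}{\sqrt{14417}} - \frac{18423}{41218} = - 39917 \frac{\sqrt{14417}}{14417} - \frac{18423}{41218} = - \frac{39917 \sqrt{14417}}{14417} - \frac{18423}{41218} = - \frac{18423}{41218} - \frac{39917 \sqrt{14417}}{14417}$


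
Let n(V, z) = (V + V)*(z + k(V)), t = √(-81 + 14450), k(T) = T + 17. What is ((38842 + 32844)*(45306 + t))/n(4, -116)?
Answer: -811951479/190 - 35843*√14369/380 ≈ -4.2847e+6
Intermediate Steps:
k(T) = 17 + T
t = √14369 ≈ 119.87
n(V, z) = 2*V*(17 + V + z) (n(V, z) = (V + V)*(z + (17 + V)) = (2*V)*(17 + V + z) = 2*V*(17 + V + z))
((38842 + 32844)*(45306 + t))/n(4, -116) = ((38842 + 32844)*(45306 + √14369))/((2*4*(17 + 4 - 116))) = (71686*(45306 + √14369))/((2*4*(-95))) = (3247805916 + 71686*√14369)/(-760) = (3247805916 + 71686*√14369)*(-1/760) = -811951479/190 - 35843*√14369/380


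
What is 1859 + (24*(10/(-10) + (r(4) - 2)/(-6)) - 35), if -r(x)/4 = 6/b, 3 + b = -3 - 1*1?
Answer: 12560/7 ≈ 1794.3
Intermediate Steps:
b = -7 (b = -3 + (-3 - 1*1) = -3 + (-3 - 1) = -3 - 4 = -7)
r(x) = 24/7 (r(x) = -24/(-7) = -24*(-1)/7 = -4*(-6/7) = 24/7)
1859 + (24*(10/(-10) + (r(4) - 2)/(-6)) - 35) = 1859 + (24*(10/(-10) + (24/7 - 2)/(-6)) - 35) = 1859 + (24*(10*(-1/10) + (10/7)*(-1/6)) - 35) = 1859 + (24*(-1 - 5/21) - 35) = 1859 + (24*(-26/21) - 35) = 1859 + (-208/7 - 35) = 1859 - 453/7 = 12560/7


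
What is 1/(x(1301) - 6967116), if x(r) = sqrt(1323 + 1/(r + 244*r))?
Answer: -555183347355/3868026782185153271 - 7*sqrt(685789033045)/7736053564370306542 ≈ -1.4353e-7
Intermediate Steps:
x(r) = sqrt(1323 + 1/(245*r))
1/(x(1301) - 6967116) = 1/(sqrt(1620675 + 5/1301)/35 - 6967116) = 1/(sqrt(2108498180/1301)/35 - 6967116) = 1/((2*sqrt(685789033045)/1301)/35 - 6967116) = 1/(2*sqrt(685789033045)/45535 - 6967116) = 1/(-6967116 + 2*sqrt(685789033045)/45535)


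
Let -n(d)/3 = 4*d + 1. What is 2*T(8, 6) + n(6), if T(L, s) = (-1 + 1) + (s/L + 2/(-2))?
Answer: -151/2 ≈ -75.500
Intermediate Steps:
n(d) = -3 - 12*d (n(d) = -3*(4*d + 1) = -3*(1 + 4*d) = -3 - 12*d)
T(L, s) = -1 + s/L (T(L, s) = 0 + (s/L + 2*(-½)) = 0 + (s/L - 1) = 0 + (-1 + s/L) = -1 + s/L)
2*T(8, 6) + n(6) = 2*((6 - 1*8)/8) + (-3 - 12*6) = 2*((6 - 8)/8) + (-3 - 72) = 2*((⅛)*(-2)) - 75 = 2*(-¼) - 75 = -½ - 75 = -151/2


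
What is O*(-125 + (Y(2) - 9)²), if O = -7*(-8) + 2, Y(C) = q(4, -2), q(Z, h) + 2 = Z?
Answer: -4408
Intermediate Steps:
q(Z, h) = -2 + Z
Y(C) = 2 (Y(C) = -2 + 4 = 2)
O = 58 (O = 56 + 2 = 58)
O*(-125 + (Y(2) - 9)²) = 58*(-125 + (2 - 9)²) = 58*(-125 + (-7)²) = 58*(-125 + 49) = 58*(-76) = -4408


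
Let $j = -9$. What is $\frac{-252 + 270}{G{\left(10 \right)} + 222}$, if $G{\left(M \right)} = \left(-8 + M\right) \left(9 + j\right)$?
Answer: $\frac{3}{37} \approx 0.081081$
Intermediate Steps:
$G{\left(M \right)} = 0$ ($G{\left(M \right)} = \left(-8 + M\right) \left(9 - 9\right) = \left(-8 + M\right) 0 = 0$)
$\frac{-252 + 270}{G{\left(10 \right)} + 222} = \frac{-252 + 270}{0 + 222} = \frac{18}{222} = 18 \cdot \frac{1}{222} = \frac{3}{37}$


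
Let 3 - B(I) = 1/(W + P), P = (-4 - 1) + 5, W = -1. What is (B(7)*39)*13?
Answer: 2028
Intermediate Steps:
P = 0 (P = -5 + 5 = 0)
B(I) = 4 (B(I) = 3 - 1/(-1 + 0) = 3 - 1/(-1) = 3 - 1*(-1) = 3 + 1 = 4)
(B(7)*39)*13 = (4*39)*13 = 156*13 = 2028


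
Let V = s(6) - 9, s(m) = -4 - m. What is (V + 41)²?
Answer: 484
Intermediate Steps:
V = -19 (V = (-4 - 1*6) - 9 = (-4 - 6) - 9 = -10 - 9 = -19)
(V + 41)² = (-19 + 41)² = 22² = 484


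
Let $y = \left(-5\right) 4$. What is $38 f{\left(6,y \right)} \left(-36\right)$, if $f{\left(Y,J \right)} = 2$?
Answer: $-2736$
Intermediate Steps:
$y = -20$
$38 f{\left(6,y \right)} \left(-36\right) = 38 \cdot 2 \left(-36\right) = 76 \left(-36\right) = -2736$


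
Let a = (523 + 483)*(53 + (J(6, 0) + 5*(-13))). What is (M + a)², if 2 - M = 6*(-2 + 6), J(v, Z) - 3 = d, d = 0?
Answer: 82373776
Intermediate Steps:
J(v, Z) = 3 (J(v, Z) = 3 + 0 = 3)
M = -22 (M = 2 - 6*(-2 + 6) = 2 - 6*4 = 2 - 1*24 = 2 - 24 = -22)
a = -9054 (a = (523 + 483)*(53 + (3 + 5*(-13))) = 1006*(53 + (3 - 65)) = 1006*(53 - 62) = 1006*(-9) = -9054)
(M + a)² = (-22 - 9054)² = (-9076)² = 82373776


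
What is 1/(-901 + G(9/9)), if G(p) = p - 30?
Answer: -1/930 ≈ -0.0010753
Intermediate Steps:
G(p) = -30 + p
1/(-901 + G(9/9)) = 1/(-901 + (-30 + 9/9)) = 1/(-901 + (-30 + 9*(⅑))) = 1/(-901 + (-30 + 1)) = 1/(-901 - 29) = 1/(-930) = -1/930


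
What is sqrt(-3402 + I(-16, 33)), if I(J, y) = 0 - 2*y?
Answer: 34*I*sqrt(3) ≈ 58.89*I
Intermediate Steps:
I(J, y) = -2*y
sqrt(-3402 + I(-16, 33)) = sqrt(-3402 - 2*33) = sqrt(-3402 - 66) = sqrt(-3468) = 34*I*sqrt(3)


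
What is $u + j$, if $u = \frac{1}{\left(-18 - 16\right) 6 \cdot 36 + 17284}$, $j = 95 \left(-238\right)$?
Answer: $- \frac{224743399}{9940} \approx -22610.0$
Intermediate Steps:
$j = -22610$
$u = \frac{1}{9940}$ ($u = \frac{1}{\left(-18 - 16\right) 6 \cdot 36 + 17284} = \frac{1}{\left(-34\right) 6 \cdot 36 + 17284} = \frac{1}{\left(-204\right) 36 + 17284} = \frac{1}{-7344 + 17284} = \frac{1}{9940} \approx 0.0001006$)
$u + j = \frac{1}{9940} - 22610 = - \frac{224743399}{9940}$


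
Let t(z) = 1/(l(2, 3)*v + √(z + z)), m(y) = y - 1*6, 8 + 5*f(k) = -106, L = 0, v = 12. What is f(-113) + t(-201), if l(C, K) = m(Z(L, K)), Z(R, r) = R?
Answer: -106194/4655 - I*√402/5586 ≈ -22.813 - 0.0035893*I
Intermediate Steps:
f(k) = -114/5 (f(k) = -8/5 + (⅕)*(-106) = -8/5 - 106/5 = -114/5)
m(y) = -6 + y (m(y) = y - 6 = -6 + y)
l(C, K) = -6 (l(C, K) = -6 + 0 = -6)
t(z) = 1/(-72 + √2*√z) (t(z) = 1/(-6*12 + √(z + z)) = 1/(-72 + √(2*z)) = 1/(-72 + √2*√z))
f(-113) + t(-201) = -114/5 + 1/(-72 + √2*√(-201)) = -114/5 + 1/(-72 + √2*(I*√201)) = -114/5 + 1/(-72 + I*√402)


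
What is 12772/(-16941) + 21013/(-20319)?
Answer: -68388389/38247131 ≈ -1.7881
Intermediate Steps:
12772/(-16941) + 21013/(-20319) = 12772*(-1/16941) + 21013*(-1/20319) = -12772/16941 - 21013/20319 = -68388389/38247131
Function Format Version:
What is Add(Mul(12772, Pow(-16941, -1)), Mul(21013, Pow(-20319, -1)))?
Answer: Rational(-68388389, 38247131) ≈ -1.7881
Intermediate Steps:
Add(Mul(12772, Pow(-16941, -1)), Mul(21013, Pow(-20319, -1))) = Add(Mul(12772, Rational(-1, 16941)), Mul(21013, Rational(-1, 20319))) = Add(Rational(-12772, 16941), Rational(-21013, 20319)) = Rational(-68388389, 38247131)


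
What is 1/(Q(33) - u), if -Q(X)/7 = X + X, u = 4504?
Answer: -1/4966 ≈ -0.00020137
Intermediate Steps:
Q(X) = -14*X (Q(X) = -7*(X + X) = -14*X)
1/(Q(33) - u) = 1/(-14*33 - 1*4504) = 1/(-462 - 4504) = 1/(-4966) = -1/4966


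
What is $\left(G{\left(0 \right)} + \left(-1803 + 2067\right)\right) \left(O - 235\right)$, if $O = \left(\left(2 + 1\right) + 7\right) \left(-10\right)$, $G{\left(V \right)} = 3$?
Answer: $-89445$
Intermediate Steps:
$O = -100$ ($O = \left(3 + 7\right) \left(-10\right) = 10 \left(-10\right) = -100$)
$\left(G{\left(0 \right)} + \left(-1803 + 2067\right)\right) \left(O - 235\right) = \left(3 + \left(-1803 + 2067\right)\right) \left(-100 - 235\right) = \left(3 + 264\right) \left(-335\right) = 267 \left(-335\right) = -89445$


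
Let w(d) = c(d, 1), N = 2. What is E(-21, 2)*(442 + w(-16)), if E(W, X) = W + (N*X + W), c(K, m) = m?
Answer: -16834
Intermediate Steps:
E(W, X) = 2*W + 2*X (E(W, X) = W + (2*X + W) = W + (W + 2*X) = 2*W + 2*X)
w(d) = 1
E(-21, 2)*(442 + w(-16)) = (2*(-21) + 2*2)*(442 + 1) = (-42 + 4)*443 = -38*443 = -16834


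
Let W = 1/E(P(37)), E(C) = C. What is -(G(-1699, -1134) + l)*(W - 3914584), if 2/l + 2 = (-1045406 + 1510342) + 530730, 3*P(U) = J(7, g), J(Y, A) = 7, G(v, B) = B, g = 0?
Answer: -15469613812800395/3484824 ≈ -4.4391e+9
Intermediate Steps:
P(U) = 7/3 (P(U) = (⅓)*7 = 7/3)
l = 1/497832 (l = 2/(-2 + ((-1045406 + 1510342) + 530730)) = 2/(-2 + (464936 + 530730)) = 2/(-2 + 995666) = 2/995664 = 2*(1/995664) = 1/497832 ≈ 2.0087e-6)
W = 3/7 (W = 1/(7/3) = 3/7 ≈ 0.42857)
-(G(-1699, -1134) + l)*(W - 3914584) = -(-1134 + 1/497832)*(3/7 - 3914584) = -(-564541487)*(-27402085)/(497832*7) = -1*15469613812800395/3484824 = -15469613812800395/3484824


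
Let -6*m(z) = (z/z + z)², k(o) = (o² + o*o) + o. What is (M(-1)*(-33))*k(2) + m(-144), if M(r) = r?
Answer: -18469/6 ≈ -3078.2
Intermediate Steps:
k(o) = o + 2*o² (k(o) = (o² + o²) + o = 2*o² + o = o + 2*o²)
m(z) = -(1 + z)²/6 (m(z) = -(z/z + z)²/6 = -(1 + z)²/6)
(M(-1)*(-33))*k(2) + m(-144) = (-1*(-33))*(2*(1 + 2*2)) - (1 - 144)²/6 = 33*(2*(1 + 4)) - ⅙*(-143)² = 33*(2*5) - ⅙*20449 = 33*10 - 20449/6 = 330 - 20449/6 = -18469/6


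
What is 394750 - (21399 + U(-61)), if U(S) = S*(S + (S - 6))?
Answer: 365543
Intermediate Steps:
U(S) = S*(-6 + 2*S) (U(S) = S*(S + (-6 + S)) = S*(-6 + 2*S))
394750 - (21399 + U(-61)) = 394750 - (21399 + 2*(-61)*(-3 - 61)) = 394750 - (21399 + 2*(-61)*(-64)) = 394750 - (21399 + 7808) = 394750 - 1*29207 = 394750 - 29207 = 365543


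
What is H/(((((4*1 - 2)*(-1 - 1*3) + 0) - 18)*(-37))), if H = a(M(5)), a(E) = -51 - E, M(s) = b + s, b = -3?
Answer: -53/962 ≈ -0.055094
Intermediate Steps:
M(s) = -3 + s
H = -53 (H = -51 - (-3 + 5) = -51 - 1*2 = -51 - 2 = -53)
H/(((((4*1 - 2)*(-1 - 1*3) + 0) - 18)*(-37))) = -53*(-1/(37*(((4*1 - 2)*(-1 - 1*3) + 0) - 18))) = -53*(-1/(37*(((4 - 2)*(-1 - 3) + 0) - 18))) = -53*(-1/(37*((2*(-4) + 0) - 18))) = -53*(-1/(37*((-8 + 0) - 18))) = -53*(-1/(37*(-8 - 18))) = -53/((-26*(-37))) = -53/962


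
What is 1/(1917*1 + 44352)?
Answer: 1/46269 ≈ 2.1613e-5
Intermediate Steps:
1/(1917*1 + 44352) = 1/(1917 + 44352) = 1/46269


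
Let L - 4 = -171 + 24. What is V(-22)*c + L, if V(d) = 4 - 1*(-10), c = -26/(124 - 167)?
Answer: -5785/43 ≈ -134.53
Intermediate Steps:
c = 26/43 (c = -26/(-43) = -26*(-1/43) = 26/43 ≈ 0.60465)
V(d) = 14 (V(d) = 4 + 10 = 14)
L = -143 (L = 4 + (-171 + 24) = 4 - 147 = -143)
V(-22)*c + L = 14*(26/43) - 143 = 364/43 - 143 = -5785/43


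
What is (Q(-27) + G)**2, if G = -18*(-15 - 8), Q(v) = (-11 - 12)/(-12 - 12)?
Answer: 99181681/576 ≈ 1.7219e+5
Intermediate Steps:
Q(v) = 23/24 (Q(v) = -23/(-24) = -23*(-1/24) = 23/24)
G = 414 (G = -18*(-23) = 414)
(Q(-27) + G)**2 = (23/24 + 414)**2 = (9959/24)**2 = 99181681/576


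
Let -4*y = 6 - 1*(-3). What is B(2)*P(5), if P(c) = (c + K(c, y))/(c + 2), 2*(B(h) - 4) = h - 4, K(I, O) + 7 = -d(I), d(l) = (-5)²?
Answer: -81/7 ≈ -11.571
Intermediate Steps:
y = -9/4 (y = -(6 - 1*(-3))/4 = -(6 + 3)/4 = -¼*9 = -9/4 ≈ -2.2500)
d(l) = 25
K(I, O) = -32 (K(I, O) = -7 - 1*25 = -7 - 25 = -32)
B(h) = 2 + h/2 (B(h) = 4 + (h - 4)/2 = 4 + (-4 + h)/2 = 4 + (-2 + h/2) = 2 + h/2)
P(c) = (-32 + c)/(2 + c) (P(c) = (c - 32)/(c + 2) = (-32 + c)/(2 + c))
B(2)*P(5) = (2 + (½)*2)*((-32 + 5)/(2 + 5)) = (2 + 1)*(-27/7) = 3*((⅐)*(-27)) = 3*(-27/7) = -81/7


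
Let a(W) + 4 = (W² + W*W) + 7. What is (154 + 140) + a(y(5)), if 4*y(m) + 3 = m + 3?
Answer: 2401/8 ≈ 300.13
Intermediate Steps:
y(m) = m/4 (y(m) = -¾ + (m + 3)/4 = -¾ + (3 + m)/4 = -¾ + (¾ + m/4) = m/4)
a(W) = 3 + 2*W² (a(W) = -4 + ((W² + W*W) + 7) = -4 + ((W² + W²) + 7) = -4 + (2*W² + 7) = -4 + (7 + 2*W²) = 3 + 2*W²)
(154 + 140) + a(y(5)) = (154 + 140) + (3 + 2*((¼)*5)²) = 294 + (3 + 2*(5/4)²) = 294 + (3 + 2*(25/16)) = 294 + (3 + 25/8) = 294 + 49/8 = 2401/8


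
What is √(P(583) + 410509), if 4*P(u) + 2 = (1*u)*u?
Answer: √1981923/2 ≈ 703.90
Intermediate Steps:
P(u) = -½ + u²/4 (P(u) = -½ + ((1*u)*u)/4 = -½ + (u*u)/4 = -½ + u²/4)
√(P(583) + 410509) = √((-½ + (¼)*583²) + 410509) = √((-½ + (¼)*339889) + 410509) = √((-½ + 339889/4) + 410509) = √(339887/4 + 410509) = √(1981923/4) = √1981923/2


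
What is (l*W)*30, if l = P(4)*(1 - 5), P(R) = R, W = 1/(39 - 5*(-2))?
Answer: -480/49 ≈ -9.7959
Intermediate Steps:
W = 1/49 (W = 1/(39 + 10) = 1/49 ≈ 0.020408)
l = -16 (l = 4*(1 - 5) = 4*(-4) = -16)
(l*W)*30 = -16*1/49*30 = -16/49*30 = -480/49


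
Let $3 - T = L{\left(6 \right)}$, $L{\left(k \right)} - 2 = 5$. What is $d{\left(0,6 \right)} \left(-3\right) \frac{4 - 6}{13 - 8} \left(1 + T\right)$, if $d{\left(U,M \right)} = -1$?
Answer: $\frac{18}{5} \approx 3.6$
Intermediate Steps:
$L{\left(k \right)} = 7$ ($L{\left(k \right)} = 2 + 5 = 7$)
$T = -4$ ($T = 3 - 7 = -4$)
$d{\left(0,6 \right)} \left(-3\right) \frac{4 - 6}{13 - 8} \left(1 + T\right) = \left(-1\right) \left(-3\right) \frac{4 - 6}{13 - 8} \left(1 - 4\right) = 3 \left(- \frac{2}{5}\right) \left(-3\right) = \left(- \frac{6}{5}\right) \left(-3\right) = \frac{18}{5}$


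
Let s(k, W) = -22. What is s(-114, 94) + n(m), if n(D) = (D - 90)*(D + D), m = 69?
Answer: -2920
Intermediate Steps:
n(D) = 2*D*(-90 + D) (n(D) = (-90 + D)*(2*D) = 2*D*(-90 + D))
s(-114, 94) + n(m) = -22 + 2*69*(-90 + 69) = -22 + 2*69*(-21) = -22 - 2898 = -2920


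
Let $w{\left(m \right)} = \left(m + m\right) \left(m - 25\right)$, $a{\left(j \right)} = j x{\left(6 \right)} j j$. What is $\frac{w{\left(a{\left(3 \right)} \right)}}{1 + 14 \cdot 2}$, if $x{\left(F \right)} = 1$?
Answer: $\frac{108}{29} \approx 3.7241$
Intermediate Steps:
$a{\left(j \right)} = j^{3}$ ($a{\left(j \right)} = j 1 j j = j j j = j j^{2} = j^{3}$)
$w{\left(m \right)} = 2 m \left(-25 + m\right)$
$\frac{w{\left(a{\left(3 \right)} \right)}}{1 + 14 \cdot 2} = \frac{2 \cdot 3^{3} \left(-25 + 3^{3}\right)}{1 + 14 \cdot 2} = \frac{2 \cdot 27 \left(-25 + 27\right)}{1 + 28} = \frac{2 \cdot 27 \cdot 2}{29} = 108 \cdot \frac{1}{29} = \frac{108}{29}$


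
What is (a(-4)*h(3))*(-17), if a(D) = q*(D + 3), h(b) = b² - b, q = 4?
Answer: 408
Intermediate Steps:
a(D) = 12 + 4*D (a(D) = 4*(D + 3) = 4*(3 + D) = 12 + 4*D)
(a(-4)*h(3))*(-17) = ((12 + 4*(-4))*(3*(-1 + 3)))*(-17) = ((12 - 16)*(3*2))*(-17) = -4*6*(-17) = -24*(-17) = 408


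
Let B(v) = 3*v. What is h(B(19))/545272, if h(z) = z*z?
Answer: 3249/545272 ≈ 0.0059585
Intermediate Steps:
h(z) = z²
h(B(19))/545272 = (3*19)²/545272 = 57²*(1/545272) = 3249*(1/545272) = 3249/545272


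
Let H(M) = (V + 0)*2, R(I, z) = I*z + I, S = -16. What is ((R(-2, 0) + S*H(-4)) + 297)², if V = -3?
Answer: 152881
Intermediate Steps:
R(I, z) = I + I*z
H(M) = -6 (H(M) = (-3 + 0)*2 = -3*2 = -6)
((R(-2, 0) + S*H(-4)) + 297)² = ((-2*(1 + 0) - 16*(-6)) + 297)² = ((-2*1 + 96) + 297)² = ((-2 + 96) + 297)² = (94 + 297)² = 391² = 152881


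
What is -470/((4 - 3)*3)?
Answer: -470/3 ≈ -156.67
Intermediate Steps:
-470/((4 - 3)*3) = -470/(1*3) = -470/3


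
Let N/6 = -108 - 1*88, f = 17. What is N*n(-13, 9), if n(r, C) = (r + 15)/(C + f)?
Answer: -1176/13 ≈ -90.462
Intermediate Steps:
n(r, C) = (15 + r)/(17 + C) (n(r, C) = (r + 15)/(C + 17) = (15 + r)/(17 + C))
N = -1176 (N = 6*(-108 - 1*88) = 6*(-108 - 88) = 6*(-196) = -1176)
N*n(-13, 9) = -1176*(15 - 13)/(17 + 9) = -1176*2/26 = -588*2/13 = -1176*1/13 = -1176/13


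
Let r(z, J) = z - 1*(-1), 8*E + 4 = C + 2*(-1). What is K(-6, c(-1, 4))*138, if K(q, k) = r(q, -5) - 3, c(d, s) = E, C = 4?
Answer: -1104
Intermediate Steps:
E = -¼ (E = -½ + (4 + 2*(-1))/8 = -½ + (4 - 2)/8 = -½ + (⅛)*2 = -½ + ¼ = -¼ ≈ -0.25000)
r(z, J) = 1 + z (r(z, J) = z + 1 = 1 + z)
c(d, s) = -¼
K(q, k) = -2 + q (K(q, k) = (1 + q) - 3 = -2 + q)
K(-6, c(-1, 4))*138 = (-2 - 6)*138 = -8*138 = -1104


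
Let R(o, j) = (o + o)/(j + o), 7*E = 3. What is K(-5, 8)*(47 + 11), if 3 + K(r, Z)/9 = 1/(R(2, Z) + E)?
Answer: -936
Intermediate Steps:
E = 3/7 (E = (1/7)*3 = 3/7 ≈ 0.42857)
R(o, j) = 2*o/(j + o) (R(o, j) = (2*o)/(j + o) = 2*o/(j + o))
K(r, Z) = -27 + 9/(3/7 + 4/(2 + Z)) (K(r, Z) = -27 + 9/(2*2/(Z + 2) + 3/7) = -27 + 9/(2*2/(2 + Z) + 3/7) = -27 + 9/(4/(2 + Z) + 3/7) = -27 + 9/(3/7 + 4/(2 + Z)))
K(-5, 8)*(47 + 11) = (-(792 + 18*8)/(34 + 3*8))*(47 + 11) = -(792 + 144)/(34 + 24)*58 = -1*936/58*58 = -1*1/58*936*58 = -468/29*58 = -936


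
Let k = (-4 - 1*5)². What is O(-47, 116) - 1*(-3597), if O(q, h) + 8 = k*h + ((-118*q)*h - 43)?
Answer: 656278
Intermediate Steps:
k = 81 (k = (-4 - 5)² = (-9)² = 81)
O(q, h) = -51 + 81*h - 118*h*q (O(q, h) = -8 + (81*h + ((-118*q)*h - 43)) = -8 + (81*h + (-118*h*q - 43)) = -8 + (81*h + (-43 - 118*h*q)) = -8 + (-43 + 81*h - 118*h*q) = -51 + 81*h - 118*h*q)
O(-47, 116) - 1*(-3597) = (-51 + 81*116 - 118*116*(-47)) - 1*(-3597) = (-51 + 9396 + 643336) + 3597 = 652681 + 3597 = 656278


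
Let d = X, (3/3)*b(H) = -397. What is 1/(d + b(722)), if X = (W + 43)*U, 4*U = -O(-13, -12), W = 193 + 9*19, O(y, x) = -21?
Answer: 4/6959 ≈ 0.00057480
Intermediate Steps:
b(H) = -397
W = 364 (W = 193 + 171 = 364)
U = 21/4 (U = (-1*(-21))/4 = (¼)*21 = 21/4 ≈ 5.2500)
X = 8547/4 (X = (364 + 43)*(21/4) = 407*(21/4) = 8547/4 ≈ 2136.8)
d = 8547/4 ≈ 2136.8
1/(d + b(722)) = 1/(8547/4 - 397) = 1/(6959/4) = 4/6959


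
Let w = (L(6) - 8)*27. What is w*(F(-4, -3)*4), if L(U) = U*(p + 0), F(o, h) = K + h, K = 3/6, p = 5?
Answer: -5940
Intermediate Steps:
K = ½ (K = 3*(⅙) = ½ ≈ 0.50000)
F(o, h) = ½ + h
L(U) = 5*U (L(U) = U*(5 + 0) = U*5 = 5*U)
w = 594 (w = (5*6 - 8)*27 = (30 - 8)*27 = 22*27 = 594)
w*(F(-4, -3)*4) = 594*((½ - 3)*4) = 594*(-5/2*4) = 594*(-10) = -5940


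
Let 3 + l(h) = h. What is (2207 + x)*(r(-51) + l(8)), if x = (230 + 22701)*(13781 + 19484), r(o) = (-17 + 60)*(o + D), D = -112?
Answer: -5342664661688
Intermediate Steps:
l(h) = -3 + h
r(o) = -4816 + 43*o (r(o) = (-17 + 60)*(o - 112) = 43*(-112 + o) = -4816 + 43*o)
x = 762799715 (x = 22931*33265 = 762799715)
(2207 + x)*(r(-51) + l(8)) = (2207 + 762799715)*((-4816 + 43*(-51)) + (-3 + 8)) = 762801922*((-4816 - 2193) + 5) = 762801922*(-7009 + 5) = 762801922*(-7004) = -5342664661688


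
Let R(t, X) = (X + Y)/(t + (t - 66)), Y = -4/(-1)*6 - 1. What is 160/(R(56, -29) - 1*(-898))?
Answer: 3680/20651 ≈ 0.17820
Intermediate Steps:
Y = 23 (Y = -4*(-1)*6 - 1 = 4*6 - 1 = 24 - 1 = 23)
R(t, X) = (23 + X)/(-66 + 2*t) (R(t, X) = (X + 23)/(t + (t - 66)) = (23 + X)/(t + (-66 + t)) = (23 + X)/(-66 + 2*t))
160/(R(56, -29) - 1*(-898)) = 160/((23 - 29)/(2*(-33 + 56)) - 1*(-898)) = 160/((½)*(-6)/23 + 898) = 160/((½)*(1/23)*(-6) + 898) = 160/(-3/23 + 898) = 160/(20651/23) = 160*(23/20651) = 3680/20651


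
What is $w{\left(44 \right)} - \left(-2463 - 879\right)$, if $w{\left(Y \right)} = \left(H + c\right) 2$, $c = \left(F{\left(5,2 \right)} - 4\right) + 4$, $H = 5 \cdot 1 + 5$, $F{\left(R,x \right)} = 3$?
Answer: $3368$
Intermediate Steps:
$H = 10$ ($H = 5 + 5 = 10$)
$c = 3$ ($c = \left(3 - 4\right) + 4 = -1 + 4 = 3$)
$w{\left(Y \right)} = 26$ ($w{\left(Y \right)} = \left(10 + 3\right) 2 = 13 \cdot 2 = 26$)
$w{\left(44 \right)} - \left(-2463 - 879\right) = 26 - \left(-2463 - 879\right) = 26 - -3342 = 26 + 3342 = 3368$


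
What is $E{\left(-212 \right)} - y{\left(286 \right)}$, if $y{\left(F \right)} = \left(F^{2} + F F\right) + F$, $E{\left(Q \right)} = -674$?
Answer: $-164552$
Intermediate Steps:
$y{\left(F \right)} = F + 2 F^{2}$ ($y{\left(F \right)} = \left(F^{2} + F^{2}\right) + F = 2 F^{2} + F = F + 2 F^{2}$)
$E{\left(-212 \right)} - y{\left(286 \right)} = -674 - 286 \left(1 + 2 \cdot 286\right) = -674 - 286 \left(1 + 572\right) = -674 - 286 \cdot 573 = -674 - 163878 = -164552$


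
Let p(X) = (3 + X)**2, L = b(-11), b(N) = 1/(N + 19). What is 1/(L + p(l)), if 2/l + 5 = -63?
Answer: 2312/20691 ≈ 0.11174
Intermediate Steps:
b(N) = 1/(19 + N)
L = 1/8 (L = 1/(19 - 11) = 1/8 ≈ 0.12500)
l = -1/34 (l = 2/(-5 - 63) = 2/(-68) = 2*(-1/68) = -1/34 ≈ -0.029412)
1/(L + p(l)) = 1/(1/8 + (3 - 1/34)**2) = 1/(1/8 + (101/34)**2) = 1/(1/8 + 10201/1156) = 1/(20691/2312) = 2312/20691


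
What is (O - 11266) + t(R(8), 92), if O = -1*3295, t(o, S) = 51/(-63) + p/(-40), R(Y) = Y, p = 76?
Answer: -3058379/210 ≈ -14564.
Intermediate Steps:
t(o, S) = -569/210 (t(o, S) = 51/(-63) + 76/(-40) = 51*(-1/63) + 76*(-1/40) = -17/21 - 19/10 = -569/210)
O = -3295
(O - 11266) + t(R(8), 92) = (-3295 - 11266) - 569/210 = -14561 - 569/210 = -3058379/210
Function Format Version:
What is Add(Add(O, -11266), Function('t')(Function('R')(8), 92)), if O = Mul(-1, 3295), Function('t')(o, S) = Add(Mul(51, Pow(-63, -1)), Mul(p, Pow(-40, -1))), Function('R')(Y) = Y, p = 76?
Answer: Rational(-3058379, 210) ≈ -14564.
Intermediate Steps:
Function('t')(o, S) = Rational(-569, 210) (Function('t')(o, S) = Add(Mul(51, Pow(-63, -1)), Mul(76, Pow(-40, -1))) = Add(Mul(51, Rational(-1, 63)), Mul(76, Rational(-1, 40))) = Add(Rational(-17, 21), Rational(-19, 10)) = Rational(-569, 210))
O = -3295
Add(Add(O, -11266), Function('t')(Function('R')(8), 92)) = Add(Add(-3295, -11266), Rational(-569, 210)) = Add(-14561, Rational(-569, 210)) = Rational(-3058379, 210)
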